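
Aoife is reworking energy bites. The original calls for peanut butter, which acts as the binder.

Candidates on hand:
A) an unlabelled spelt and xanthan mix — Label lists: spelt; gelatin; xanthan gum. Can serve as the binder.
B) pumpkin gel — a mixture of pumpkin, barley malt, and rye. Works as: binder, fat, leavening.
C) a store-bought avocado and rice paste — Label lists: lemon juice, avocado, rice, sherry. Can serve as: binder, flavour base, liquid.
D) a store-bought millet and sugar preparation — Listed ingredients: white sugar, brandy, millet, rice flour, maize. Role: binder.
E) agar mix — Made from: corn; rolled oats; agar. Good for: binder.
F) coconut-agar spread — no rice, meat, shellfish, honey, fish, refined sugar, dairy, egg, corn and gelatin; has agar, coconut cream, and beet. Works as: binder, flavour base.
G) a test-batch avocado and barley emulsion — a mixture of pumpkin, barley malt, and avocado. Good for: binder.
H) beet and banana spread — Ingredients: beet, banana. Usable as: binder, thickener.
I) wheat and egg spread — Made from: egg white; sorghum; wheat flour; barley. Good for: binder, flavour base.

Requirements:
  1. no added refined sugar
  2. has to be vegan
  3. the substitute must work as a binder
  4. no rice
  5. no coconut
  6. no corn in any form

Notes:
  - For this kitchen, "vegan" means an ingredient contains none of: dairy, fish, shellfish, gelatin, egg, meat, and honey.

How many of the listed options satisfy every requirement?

A: has gelatin, so not vegan — reject
B: only barley malt, rye and pumpkin; none excluded — keep
C: has rice, so not rice-free — no
D: has rice flour, so not rice-free; has white sugar, so not no-added-sugar (and 1 more) — out
E: has corn, so not corn-free — no
F: has coconut cream, so not coconut-free — no
G: no corn, no refined sugar — valid
H: only banana and beet; none excluded — keep
I: has egg white, so not vegan — out

3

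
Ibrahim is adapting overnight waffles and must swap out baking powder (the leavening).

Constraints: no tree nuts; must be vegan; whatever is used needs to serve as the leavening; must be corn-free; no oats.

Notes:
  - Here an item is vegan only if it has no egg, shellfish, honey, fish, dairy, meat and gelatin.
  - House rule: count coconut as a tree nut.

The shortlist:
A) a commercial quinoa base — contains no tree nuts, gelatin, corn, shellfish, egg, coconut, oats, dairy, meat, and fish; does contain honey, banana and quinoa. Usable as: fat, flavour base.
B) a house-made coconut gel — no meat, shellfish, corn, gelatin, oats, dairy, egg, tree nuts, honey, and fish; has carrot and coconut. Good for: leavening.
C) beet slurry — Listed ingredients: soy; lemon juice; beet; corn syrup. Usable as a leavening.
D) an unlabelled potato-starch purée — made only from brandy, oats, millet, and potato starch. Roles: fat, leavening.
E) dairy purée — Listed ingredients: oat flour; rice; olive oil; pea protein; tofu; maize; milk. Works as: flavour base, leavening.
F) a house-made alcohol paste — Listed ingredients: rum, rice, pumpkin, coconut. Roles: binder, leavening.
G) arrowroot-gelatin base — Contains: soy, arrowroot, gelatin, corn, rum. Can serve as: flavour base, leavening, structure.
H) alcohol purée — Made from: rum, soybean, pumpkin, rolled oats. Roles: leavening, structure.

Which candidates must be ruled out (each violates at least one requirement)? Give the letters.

A: not usable as a leavening; has honey, so not vegan — reject
B: has coconut, so not tree-nut-free — no
C: has corn syrup, so not corn-free — reject
D: has oats, so not oat-free — out
E: has milk, so not vegan; has maize, so not corn-free (and 1 more) — out
F: has coconut, so not tree-nut-free — no
G: has gelatin, so not vegan; has corn, so not corn-free — reject
H: has rolled oats, so not oat-free — reject

A, B, C, D, E, F, G, H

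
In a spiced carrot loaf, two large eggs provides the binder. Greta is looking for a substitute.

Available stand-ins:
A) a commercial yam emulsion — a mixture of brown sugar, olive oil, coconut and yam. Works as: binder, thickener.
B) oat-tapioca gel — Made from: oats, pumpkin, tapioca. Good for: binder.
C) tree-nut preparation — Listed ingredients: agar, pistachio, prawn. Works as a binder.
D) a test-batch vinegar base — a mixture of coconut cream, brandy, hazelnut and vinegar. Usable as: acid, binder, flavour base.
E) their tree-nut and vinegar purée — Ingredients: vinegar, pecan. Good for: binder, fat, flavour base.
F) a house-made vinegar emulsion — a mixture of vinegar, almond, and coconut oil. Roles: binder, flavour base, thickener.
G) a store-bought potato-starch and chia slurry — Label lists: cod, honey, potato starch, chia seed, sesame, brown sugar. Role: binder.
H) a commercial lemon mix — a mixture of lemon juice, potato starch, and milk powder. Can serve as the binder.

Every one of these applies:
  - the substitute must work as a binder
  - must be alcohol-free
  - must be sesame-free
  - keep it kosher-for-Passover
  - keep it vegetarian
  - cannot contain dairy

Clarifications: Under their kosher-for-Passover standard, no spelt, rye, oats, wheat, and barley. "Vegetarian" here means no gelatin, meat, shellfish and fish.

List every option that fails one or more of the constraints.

A: vegetarian, kosher-for-Passover — valid
B: has oats, so not kosher-for-Passover — out
C: has prawn, so not vegetarian — no
D: has brandy, so not alcohol-free — out
E: only pecan and vinegar; none excluded — valid
F: only coconut oil, almond and vinegar; none excluded — valid
G: has cod, so not vegetarian; has sesame, so not sesame-free — reject
H: has milk powder, so not dairy-free — out

B, C, D, G, H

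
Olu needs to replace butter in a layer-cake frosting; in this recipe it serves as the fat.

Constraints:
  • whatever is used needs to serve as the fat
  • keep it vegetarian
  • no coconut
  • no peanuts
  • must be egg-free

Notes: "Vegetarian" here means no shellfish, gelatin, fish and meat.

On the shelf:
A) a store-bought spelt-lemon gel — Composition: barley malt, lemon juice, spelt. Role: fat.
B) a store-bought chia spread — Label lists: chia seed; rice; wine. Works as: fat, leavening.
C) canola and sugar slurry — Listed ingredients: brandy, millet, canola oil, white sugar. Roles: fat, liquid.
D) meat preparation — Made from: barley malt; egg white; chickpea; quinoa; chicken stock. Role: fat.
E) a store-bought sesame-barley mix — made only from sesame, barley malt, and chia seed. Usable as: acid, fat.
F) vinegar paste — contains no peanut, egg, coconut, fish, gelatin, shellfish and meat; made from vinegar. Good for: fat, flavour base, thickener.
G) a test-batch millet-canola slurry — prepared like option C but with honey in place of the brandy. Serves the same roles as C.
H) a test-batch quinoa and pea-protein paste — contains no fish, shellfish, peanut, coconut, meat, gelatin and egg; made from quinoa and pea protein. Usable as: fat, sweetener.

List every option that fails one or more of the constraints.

A: only barley malt, spelt and lemon juice; none excluded — OK
B: only wine, rice and chia seed; none excluded — keep
C: brandy and white sugar etc. — none of it excluded — keep
D: has chicken stock, so not vegetarian; has egg white, so not egg-free — no
E: every rule checks out — OK
F: all constraints satisfied — valid
G: every rule checks out — valid
H: works as a fat, no peanut, no egg — valid

D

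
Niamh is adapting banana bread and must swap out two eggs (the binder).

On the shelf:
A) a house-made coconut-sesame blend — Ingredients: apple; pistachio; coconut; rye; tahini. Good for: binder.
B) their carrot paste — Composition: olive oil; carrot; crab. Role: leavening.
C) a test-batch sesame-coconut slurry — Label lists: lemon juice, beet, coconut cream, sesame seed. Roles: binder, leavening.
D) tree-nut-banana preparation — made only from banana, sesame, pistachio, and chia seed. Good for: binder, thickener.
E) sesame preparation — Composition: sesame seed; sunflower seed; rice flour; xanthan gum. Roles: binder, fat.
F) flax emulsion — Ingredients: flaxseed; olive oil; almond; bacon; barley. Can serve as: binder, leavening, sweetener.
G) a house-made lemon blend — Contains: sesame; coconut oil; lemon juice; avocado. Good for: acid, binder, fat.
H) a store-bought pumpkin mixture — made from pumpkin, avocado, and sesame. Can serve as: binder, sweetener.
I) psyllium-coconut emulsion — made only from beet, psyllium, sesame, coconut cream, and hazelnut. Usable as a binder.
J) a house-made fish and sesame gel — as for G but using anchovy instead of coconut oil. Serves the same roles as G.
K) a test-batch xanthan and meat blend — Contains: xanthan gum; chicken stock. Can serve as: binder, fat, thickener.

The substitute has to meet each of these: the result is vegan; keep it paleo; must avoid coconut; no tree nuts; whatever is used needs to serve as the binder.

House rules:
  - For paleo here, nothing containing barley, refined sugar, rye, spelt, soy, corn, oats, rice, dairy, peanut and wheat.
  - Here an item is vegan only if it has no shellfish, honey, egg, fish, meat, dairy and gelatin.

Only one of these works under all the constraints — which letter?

A: has rye, so not paleo; has coconut, so not coconut-free (and 1 more) — out
B: not usable as a binder; has crab, so not vegan — no
C: has coconut cream, so not coconut-free — no
D: has pistachio, so not tree-nut-free — no
E: has rice flour, so not paleo — no
F: has barley, so not paleo; has bacon, so not vegan (and 1 more) — no
G: has coconut oil, so not coconut-free — out
H: only sesame, pumpkin and avocado; none excluded — keep
I: has coconut cream, so not coconut-free; has hazelnut, so not tree-nut-free — out
J: has anchovy, so not vegan — no
K: has chicken stock, so not vegan — reject

H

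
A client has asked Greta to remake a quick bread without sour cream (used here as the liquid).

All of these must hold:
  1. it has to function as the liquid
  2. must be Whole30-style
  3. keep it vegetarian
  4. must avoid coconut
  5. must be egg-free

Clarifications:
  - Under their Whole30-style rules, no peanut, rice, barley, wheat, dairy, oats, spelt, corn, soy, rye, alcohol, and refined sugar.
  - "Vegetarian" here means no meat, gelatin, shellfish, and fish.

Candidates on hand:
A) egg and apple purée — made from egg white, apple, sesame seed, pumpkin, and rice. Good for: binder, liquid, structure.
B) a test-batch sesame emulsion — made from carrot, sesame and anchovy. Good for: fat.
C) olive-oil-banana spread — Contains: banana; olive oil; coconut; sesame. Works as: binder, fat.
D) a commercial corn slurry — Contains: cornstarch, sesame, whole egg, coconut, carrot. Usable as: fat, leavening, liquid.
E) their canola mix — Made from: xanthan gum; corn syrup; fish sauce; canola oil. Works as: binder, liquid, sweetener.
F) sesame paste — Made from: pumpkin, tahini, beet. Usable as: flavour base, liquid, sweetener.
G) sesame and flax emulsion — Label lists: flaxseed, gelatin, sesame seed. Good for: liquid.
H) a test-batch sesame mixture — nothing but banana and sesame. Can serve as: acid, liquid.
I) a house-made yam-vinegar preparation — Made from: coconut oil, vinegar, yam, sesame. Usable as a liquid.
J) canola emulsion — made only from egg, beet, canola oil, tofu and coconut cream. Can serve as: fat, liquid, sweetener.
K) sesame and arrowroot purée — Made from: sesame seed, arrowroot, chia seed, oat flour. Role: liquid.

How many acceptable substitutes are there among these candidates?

2

A: has rice, so not Whole30-style; has egg white, so not egg-free — out
B: not usable as a liquid; has anchovy, so not vegetarian — no
C: not usable as a liquid; has coconut, so not coconut-free — out
D: has cornstarch, so not Whole30-style; has coconut, so not coconut-free (and 1 more) — out
E: has corn syrup, so not Whole30-style; has fish sauce, so not vegetarian — reject
F: all constraints satisfied — valid
G: has gelatin, so not vegetarian — no
H: only sesame and banana; none excluded — valid
I: has coconut oil, so not coconut-free — out
J: has tofu, so not Whole30-style; has coconut cream, so not coconut-free (and 1 more) — out
K: has oat flour, so not Whole30-style — no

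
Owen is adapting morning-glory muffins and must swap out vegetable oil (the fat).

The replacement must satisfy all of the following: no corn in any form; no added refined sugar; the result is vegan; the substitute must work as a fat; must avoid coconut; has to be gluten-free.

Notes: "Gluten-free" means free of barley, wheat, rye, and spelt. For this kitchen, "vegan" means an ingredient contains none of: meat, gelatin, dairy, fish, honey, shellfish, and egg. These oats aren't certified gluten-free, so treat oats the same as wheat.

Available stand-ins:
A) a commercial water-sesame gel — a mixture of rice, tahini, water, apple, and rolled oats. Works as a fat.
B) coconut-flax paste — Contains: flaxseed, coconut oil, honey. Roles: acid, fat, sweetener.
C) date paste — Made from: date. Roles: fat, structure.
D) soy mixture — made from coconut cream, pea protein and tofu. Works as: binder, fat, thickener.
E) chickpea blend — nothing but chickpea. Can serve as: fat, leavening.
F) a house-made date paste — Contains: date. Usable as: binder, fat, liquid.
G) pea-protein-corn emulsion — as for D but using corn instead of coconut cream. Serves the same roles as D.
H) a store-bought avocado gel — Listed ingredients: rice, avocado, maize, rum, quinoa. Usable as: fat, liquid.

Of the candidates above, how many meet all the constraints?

3

A: has rolled oats, so not gluten-free — reject
B: has honey, so not vegan; has coconut oil, so not coconut-free — out
C: works as a fat, vegan, no coconut — OK
D: has coconut cream, so not coconut-free — no
E: no corn, no refined sugar — OK
F: works as a fat, no refined sugar, no corn — keep
G: has corn, so not corn-free — reject
H: has maize, so not corn-free — no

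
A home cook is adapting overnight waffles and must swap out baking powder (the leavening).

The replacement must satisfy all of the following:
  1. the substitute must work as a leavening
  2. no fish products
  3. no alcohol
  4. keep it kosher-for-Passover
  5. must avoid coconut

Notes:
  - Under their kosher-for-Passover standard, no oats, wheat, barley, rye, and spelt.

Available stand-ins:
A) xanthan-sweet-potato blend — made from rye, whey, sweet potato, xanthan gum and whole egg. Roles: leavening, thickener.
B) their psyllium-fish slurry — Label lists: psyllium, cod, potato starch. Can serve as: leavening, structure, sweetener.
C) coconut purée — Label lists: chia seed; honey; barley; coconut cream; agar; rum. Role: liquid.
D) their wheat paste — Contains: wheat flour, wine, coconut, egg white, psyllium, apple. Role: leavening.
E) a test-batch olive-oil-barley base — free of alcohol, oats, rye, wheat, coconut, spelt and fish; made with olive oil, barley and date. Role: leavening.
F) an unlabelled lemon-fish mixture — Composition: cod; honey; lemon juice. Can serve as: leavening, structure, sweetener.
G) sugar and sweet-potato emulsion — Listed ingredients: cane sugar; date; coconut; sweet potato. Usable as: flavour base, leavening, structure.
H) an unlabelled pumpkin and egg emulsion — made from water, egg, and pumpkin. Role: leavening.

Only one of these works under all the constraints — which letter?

A: has rye, so not kosher-for-Passover — out
B: has cod, so not fish-free — reject
C: not usable as a leavening; has barley, so not kosher-for-Passover (and 2 more) — out
D: has wheat flour, so not kosher-for-Passover; has coconut, so not coconut-free (and 1 more) — no
E: has barley, so not kosher-for-Passover — out
F: has cod, so not fish-free — reject
G: has coconut, so not coconut-free — out
H: all constraints satisfied — keep

H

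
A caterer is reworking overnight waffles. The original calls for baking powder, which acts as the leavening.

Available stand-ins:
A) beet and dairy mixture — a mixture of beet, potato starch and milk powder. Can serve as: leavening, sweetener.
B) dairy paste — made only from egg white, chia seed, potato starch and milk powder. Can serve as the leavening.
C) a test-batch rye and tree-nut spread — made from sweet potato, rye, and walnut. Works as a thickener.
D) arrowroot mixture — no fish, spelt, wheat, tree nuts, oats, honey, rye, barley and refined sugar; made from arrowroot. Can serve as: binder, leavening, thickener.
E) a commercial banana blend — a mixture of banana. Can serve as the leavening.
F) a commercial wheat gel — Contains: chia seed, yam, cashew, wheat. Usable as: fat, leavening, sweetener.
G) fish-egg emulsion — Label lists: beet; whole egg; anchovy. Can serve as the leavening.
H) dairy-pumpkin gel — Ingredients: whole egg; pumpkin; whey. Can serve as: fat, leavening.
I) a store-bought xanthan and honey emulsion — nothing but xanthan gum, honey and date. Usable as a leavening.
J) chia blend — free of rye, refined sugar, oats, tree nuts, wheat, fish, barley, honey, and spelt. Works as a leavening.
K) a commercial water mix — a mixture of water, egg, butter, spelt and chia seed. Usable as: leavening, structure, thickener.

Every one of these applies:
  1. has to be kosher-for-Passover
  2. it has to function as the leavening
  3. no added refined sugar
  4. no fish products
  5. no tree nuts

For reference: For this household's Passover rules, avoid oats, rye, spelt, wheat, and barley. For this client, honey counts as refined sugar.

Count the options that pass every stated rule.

6

A: kosher-for-Passover, no fish — keep
B: no fish, no tree nuts — OK
C: not usable as a leavening; has rye, so not kosher-for-Passover (and 1 more) — reject
D: kosher-for-Passover, no fish — valid
E: only banana; none excluded — keep
F: has wheat, so not kosher-for-Passover; has cashew, so not tree-nut-free — out
G: has anchovy, so not fish-free — no
H: only whey, whole egg and pumpkin; none excluded — OK
I: has honey, so not no-added-sugar — no
J: no tree nuts, no fish — valid
K: has spelt, so not kosher-for-Passover — out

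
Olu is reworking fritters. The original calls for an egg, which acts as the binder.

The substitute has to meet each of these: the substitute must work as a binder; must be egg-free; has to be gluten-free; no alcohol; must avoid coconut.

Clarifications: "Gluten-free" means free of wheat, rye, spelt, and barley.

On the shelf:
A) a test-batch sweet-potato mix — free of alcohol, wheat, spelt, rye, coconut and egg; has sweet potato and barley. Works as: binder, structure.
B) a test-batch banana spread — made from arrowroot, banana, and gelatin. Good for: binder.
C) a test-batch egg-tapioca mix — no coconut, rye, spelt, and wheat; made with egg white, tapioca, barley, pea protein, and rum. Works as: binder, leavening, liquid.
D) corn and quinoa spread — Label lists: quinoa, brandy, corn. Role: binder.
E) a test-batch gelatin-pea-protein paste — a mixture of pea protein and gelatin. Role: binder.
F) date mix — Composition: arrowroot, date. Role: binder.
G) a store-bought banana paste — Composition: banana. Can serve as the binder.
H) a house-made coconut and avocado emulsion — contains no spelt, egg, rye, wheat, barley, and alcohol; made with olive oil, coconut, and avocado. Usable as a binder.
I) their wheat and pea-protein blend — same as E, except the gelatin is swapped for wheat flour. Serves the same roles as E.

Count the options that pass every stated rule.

A: has barley, so not gluten-free — no
B: only gelatin, banana and arrowroot; none excluded — valid
C: has barley, so not gluten-free; has egg white, so not egg-free (and 1 more) — reject
D: has brandy, so not alcohol-free — out
E: nothing on the exclusion list — valid
F: works as a binder, no coconut, gluten-free — keep
G: no alcohol, no egg — keep
H: has coconut, so not coconut-free — no
I: has wheat flour, so not gluten-free — reject

4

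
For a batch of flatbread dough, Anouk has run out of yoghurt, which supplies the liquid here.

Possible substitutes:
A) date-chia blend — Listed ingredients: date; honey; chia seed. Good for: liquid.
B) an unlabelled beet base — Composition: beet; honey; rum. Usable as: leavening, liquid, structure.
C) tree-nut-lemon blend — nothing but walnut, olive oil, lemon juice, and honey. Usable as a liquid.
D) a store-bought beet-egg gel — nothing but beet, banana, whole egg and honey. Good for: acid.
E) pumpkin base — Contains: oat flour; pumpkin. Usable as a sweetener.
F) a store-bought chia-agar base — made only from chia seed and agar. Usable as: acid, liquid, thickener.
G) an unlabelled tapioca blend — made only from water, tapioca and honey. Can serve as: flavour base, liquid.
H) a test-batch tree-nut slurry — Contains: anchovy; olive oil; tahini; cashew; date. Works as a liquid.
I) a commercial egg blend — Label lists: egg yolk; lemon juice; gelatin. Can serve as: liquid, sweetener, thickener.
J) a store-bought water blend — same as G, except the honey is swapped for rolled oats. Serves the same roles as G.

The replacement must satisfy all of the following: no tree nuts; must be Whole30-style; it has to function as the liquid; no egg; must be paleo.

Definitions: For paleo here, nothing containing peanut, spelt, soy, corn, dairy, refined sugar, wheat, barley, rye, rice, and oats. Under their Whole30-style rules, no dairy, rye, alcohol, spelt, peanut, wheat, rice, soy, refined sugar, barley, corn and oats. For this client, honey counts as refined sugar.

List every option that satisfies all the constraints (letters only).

F

A: has honey, so not paleo; has honey, so not Whole30-style — out
B: has honey, so not paleo; has rum, so not Whole30-style — no
C: has honey, so not paleo; has honey, so not Whole30-style (and 1 more) — out
D: not usable as a liquid; has honey, so not paleo (and 2 more) — reject
E: not usable as a liquid; has oat flour, so not paleo (and 1 more) — out
F: only chia seed and agar; none excluded — valid
G: has honey, so not paleo; has honey, so not Whole30-style — no
H: has cashew, so not tree-nut-free — reject
I: has egg yolk, so not egg-free — out
J: has rolled oats, so not paleo; has rolled oats, so not Whole30-style — out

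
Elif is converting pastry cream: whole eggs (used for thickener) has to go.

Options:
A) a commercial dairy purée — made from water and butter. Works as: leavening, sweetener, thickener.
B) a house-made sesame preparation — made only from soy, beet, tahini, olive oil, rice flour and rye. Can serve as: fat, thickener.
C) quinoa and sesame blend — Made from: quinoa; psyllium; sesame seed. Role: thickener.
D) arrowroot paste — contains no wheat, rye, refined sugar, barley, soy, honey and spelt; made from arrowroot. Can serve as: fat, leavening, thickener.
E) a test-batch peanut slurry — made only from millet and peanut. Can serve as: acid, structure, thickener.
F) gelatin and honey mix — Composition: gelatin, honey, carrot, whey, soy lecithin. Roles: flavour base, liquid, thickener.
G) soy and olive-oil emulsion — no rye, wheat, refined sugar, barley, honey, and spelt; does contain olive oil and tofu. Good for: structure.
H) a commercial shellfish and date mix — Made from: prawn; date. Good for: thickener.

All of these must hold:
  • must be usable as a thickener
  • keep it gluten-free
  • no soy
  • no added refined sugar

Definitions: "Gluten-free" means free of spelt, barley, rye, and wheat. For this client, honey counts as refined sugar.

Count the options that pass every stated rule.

5

A: gluten-free, no soy — keep
B: has rye, so not gluten-free; has soy, so not soy-free — no
C: only sesame seed, psyllium, and quinoa; none excluded — OK
D: no soy, gluten-free — valid
E: works as a thickener, no-added-sugar, gluten-free — keep
F: has honey, so not no-added-sugar; has soy lecithin, so not soy-free — no
G: not usable as a thickener; has tofu, so not soy-free — out
H: only prawn and date; none excluded — valid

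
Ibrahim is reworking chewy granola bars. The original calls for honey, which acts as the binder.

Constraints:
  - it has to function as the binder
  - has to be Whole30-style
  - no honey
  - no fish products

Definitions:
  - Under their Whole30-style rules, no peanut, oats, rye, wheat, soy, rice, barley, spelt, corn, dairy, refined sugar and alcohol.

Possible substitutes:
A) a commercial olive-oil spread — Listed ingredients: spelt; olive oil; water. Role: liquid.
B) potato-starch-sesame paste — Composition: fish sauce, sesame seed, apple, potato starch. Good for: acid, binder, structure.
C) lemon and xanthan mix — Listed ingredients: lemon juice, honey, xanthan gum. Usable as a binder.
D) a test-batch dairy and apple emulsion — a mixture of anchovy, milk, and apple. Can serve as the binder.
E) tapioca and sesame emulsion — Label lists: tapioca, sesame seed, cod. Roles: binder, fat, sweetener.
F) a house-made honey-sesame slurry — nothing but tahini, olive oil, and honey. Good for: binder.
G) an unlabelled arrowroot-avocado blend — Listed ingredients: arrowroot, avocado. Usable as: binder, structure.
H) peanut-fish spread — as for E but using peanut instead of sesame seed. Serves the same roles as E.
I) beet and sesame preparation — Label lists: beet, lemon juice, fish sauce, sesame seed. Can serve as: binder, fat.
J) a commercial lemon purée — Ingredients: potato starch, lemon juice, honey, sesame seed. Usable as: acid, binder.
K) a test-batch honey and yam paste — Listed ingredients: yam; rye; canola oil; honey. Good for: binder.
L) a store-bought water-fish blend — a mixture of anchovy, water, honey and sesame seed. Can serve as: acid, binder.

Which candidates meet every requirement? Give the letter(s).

A: not usable as a binder; has spelt, so not Whole30-style — reject
B: has fish sauce, so not fish-free — out
C: has honey, so not honey-free — no
D: has milk, so not Whole30-style; has anchovy, so not fish-free — no
E: has cod, so not fish-free — no
F: has honey, so not honey-free — no
G: nothing on the exclusion list — keep
H: has peanut, so not Whole30-style; has cod, so not fish-free — no
I: has fish sauce, so not fish-free — out
J: has honey, so not honey-free — out
K: has rye, so not Whole30-style; has honey, so not honey-free — reject
L: has anchovy, so not fish-free; has honey, so not honey-free — out

G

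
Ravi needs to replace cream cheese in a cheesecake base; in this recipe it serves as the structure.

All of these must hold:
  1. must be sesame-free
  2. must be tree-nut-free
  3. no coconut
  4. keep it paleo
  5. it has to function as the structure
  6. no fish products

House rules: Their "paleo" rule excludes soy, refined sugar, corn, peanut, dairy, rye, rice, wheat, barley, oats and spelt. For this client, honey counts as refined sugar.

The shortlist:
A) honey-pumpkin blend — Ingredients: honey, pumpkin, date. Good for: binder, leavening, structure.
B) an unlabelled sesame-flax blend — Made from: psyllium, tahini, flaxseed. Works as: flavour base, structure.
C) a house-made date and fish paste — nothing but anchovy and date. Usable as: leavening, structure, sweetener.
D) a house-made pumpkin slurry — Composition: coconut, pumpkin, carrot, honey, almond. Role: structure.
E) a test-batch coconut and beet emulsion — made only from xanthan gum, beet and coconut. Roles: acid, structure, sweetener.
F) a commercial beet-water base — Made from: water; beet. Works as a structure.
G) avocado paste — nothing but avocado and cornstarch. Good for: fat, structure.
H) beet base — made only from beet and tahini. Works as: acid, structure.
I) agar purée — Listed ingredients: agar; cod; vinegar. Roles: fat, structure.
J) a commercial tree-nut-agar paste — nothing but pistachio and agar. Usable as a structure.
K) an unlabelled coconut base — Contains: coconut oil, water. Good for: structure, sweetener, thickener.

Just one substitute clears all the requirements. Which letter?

F

A: has honey, so not paleo — reject
B: has tahini, so not sesame-free — no
C: has anchovy, so not fish-free — reject
D: has honey, so not paleo; has almond, so not tree-nut-free (and 1 more) — reject
E: has coconut, so not coconut-free — reject
F: every rule checks out — keep
G: has cornstarch, so not paleo — out
H: has tahini, so not sesame-free — out
I: has cod, so not fish-free — no
J: has pistachio, so not tree-nut-free — out
K: has coconut oil, so not coconut-free — reject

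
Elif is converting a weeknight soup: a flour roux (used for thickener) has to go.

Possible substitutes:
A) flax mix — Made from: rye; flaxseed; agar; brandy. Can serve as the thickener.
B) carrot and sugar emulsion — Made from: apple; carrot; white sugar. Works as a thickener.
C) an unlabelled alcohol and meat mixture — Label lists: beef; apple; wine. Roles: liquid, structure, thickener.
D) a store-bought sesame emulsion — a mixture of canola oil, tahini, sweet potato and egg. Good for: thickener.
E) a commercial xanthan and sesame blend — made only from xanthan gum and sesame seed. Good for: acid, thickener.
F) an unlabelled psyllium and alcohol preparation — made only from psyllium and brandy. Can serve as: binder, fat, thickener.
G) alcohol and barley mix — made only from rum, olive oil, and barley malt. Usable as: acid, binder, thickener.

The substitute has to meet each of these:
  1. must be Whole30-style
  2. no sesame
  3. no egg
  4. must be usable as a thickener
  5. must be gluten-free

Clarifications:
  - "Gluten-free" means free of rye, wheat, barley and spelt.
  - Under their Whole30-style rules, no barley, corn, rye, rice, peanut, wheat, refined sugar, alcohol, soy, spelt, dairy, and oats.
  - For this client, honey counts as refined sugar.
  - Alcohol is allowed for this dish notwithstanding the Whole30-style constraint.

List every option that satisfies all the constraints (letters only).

A: has rye, so not gluten-free; has rye, so not Whole30-style — out
B: has white sugar, so not Whole30-style — no
C: alcohol is permitted under the Whole30-style carve-out; nothing else excluded — OK
D: has egg, so not egg-free; has tahini, so not sesame-free — no
E: has sesame seed, so not sesame-free — reject
F: alcohol is permitted under the Whole30-style carve-out; nothing else excluded — keep
G: has barley malt, so not gluten-free; has barley malt, so not Whole30-style — no

C, F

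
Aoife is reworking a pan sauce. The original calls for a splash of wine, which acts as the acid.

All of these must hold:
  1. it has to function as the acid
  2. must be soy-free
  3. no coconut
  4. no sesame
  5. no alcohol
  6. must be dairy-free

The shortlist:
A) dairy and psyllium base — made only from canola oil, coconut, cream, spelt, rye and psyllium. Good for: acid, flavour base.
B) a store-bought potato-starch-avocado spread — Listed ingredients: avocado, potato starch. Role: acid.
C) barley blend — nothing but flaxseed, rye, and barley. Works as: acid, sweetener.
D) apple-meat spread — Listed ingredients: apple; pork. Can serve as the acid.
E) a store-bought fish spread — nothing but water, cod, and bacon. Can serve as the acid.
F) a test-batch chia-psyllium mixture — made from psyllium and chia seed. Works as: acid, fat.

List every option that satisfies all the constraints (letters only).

A: has cream, so not dairy-free; has coconut, so not coconut-free — reject
B: only avocado and potato starch; none excluded — valid
C: only barley, rye and flaxseed; none excluded — keep
D: every rule checks out — keep
E: nothing on the exclusion list — valid
F: every rule checks out — keep

B, C, D, E, F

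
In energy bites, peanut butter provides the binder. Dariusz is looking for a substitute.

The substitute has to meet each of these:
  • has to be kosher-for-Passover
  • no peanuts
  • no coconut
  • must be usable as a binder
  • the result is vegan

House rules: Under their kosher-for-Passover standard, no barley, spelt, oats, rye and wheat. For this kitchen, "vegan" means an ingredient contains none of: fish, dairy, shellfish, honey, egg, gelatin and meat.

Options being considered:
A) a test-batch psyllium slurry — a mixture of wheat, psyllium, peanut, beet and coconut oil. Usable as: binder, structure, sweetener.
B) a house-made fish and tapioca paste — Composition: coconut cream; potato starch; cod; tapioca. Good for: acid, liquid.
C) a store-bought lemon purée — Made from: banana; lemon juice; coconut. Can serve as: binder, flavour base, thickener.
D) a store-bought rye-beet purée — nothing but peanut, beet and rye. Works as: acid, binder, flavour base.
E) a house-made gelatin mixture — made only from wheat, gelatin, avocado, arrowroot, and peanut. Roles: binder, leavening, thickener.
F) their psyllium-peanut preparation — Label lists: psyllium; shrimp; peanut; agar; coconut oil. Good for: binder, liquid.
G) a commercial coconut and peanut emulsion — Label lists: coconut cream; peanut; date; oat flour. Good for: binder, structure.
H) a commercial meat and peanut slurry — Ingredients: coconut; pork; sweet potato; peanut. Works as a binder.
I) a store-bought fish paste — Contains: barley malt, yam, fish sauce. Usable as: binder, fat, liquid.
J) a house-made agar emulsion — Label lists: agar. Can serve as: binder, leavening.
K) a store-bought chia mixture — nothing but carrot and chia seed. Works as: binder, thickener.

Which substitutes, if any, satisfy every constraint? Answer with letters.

A: has wheat, so not kosher-for-Passover; has coconut oil, so not coconut-free (and 1 more) — out
B: not usable as a binder; has cod, so not vegan (and 1 more) — reject
C: has coconut, so not coconut-free — reject
D: has rye, so not kosher-for-Passover; has peanut, so not peanut-free — no
E: has wheat, so not kosher-for-Passover; has gelatin, so not vegan (and 1 more) — out
F: has shrimp, so not vegan; has coconut oil, so not coconut-free (and 1 more) — out
G: has oat flour, so not kosher-for-Passover; has coconut cream, so not coconut-free (and 1 more) — out
H: has pork, so not vegan; has coconut, so not coconut-free (and 1 more) — reject
I: has barley malt, so not kosher-for-Passover; has fish sauce, so not vegan — reject
J: all constraints satisfied — valid
K: works as a binder, no coconut, kosher-for-Passover — OK

J, K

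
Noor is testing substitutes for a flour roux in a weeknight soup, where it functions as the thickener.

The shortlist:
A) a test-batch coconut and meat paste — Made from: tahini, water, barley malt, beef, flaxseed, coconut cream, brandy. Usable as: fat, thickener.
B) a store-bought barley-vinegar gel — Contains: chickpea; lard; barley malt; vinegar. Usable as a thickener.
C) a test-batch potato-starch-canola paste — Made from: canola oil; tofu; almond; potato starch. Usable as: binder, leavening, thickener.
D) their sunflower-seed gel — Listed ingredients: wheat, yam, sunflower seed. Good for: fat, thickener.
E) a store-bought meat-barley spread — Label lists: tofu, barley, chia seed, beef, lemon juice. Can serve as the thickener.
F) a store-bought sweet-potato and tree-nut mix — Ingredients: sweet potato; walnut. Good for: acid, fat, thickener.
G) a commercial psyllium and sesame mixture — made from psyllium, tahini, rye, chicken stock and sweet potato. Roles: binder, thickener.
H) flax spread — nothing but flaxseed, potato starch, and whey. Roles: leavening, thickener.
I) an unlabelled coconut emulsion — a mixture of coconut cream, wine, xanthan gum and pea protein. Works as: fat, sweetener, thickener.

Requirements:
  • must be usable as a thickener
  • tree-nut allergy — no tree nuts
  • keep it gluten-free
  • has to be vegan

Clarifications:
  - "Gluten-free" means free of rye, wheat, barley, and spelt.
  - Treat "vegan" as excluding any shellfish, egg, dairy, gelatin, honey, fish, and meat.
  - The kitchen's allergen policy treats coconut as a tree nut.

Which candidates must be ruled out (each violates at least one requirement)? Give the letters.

A, B, C, D, E, F, G, H, I

A: has barley malt, so not gluten-free; has beef, so not vegan (and 1 more) — no
B: has barley malt, so not gluten-free; has lard, so not vegan — reject
C: has almond, so not tree-nut-free — no
D: has wheat, so not gluten-free — out
E: has barley, so not gluten-free; has beef, so not vegan — out
F: has walnut, so not tree-nut-free — reject
G: has rye, so not gluten-free; has chicken stock, so not vegan — no
H: has whey, so not vegan — no
I: has coconut cream, so not tree-nut-free — out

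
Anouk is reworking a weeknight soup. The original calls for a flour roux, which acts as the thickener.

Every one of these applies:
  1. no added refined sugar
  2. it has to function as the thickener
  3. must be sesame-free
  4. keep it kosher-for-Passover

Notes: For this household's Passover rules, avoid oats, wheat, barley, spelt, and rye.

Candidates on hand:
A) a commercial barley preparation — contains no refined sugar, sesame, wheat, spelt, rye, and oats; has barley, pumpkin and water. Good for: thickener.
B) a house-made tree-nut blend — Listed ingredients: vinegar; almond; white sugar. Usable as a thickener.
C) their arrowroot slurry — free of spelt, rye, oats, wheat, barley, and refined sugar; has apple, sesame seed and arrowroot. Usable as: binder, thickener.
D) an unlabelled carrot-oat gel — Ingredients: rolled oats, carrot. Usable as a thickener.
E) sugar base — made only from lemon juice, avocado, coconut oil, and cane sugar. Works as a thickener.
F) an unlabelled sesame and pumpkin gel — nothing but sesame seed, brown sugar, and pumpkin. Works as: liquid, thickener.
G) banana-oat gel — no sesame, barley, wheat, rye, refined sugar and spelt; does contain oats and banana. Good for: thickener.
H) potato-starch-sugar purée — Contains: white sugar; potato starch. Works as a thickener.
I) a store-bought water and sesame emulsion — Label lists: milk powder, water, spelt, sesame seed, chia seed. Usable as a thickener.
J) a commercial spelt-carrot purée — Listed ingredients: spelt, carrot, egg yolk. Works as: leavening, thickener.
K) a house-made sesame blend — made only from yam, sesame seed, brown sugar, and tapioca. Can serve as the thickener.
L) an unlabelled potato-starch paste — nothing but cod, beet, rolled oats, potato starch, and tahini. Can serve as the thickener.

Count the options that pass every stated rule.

A: has barley, so not kosher-for-Passover — out
B: has white sugar, so not no-added-sugar — out
C: has sesame seed, so not sesame-free — no
D: has rolled oats, so not kosher-for-Passover — out
E: has cane sugar, so not no-added-sugar — reject
F: has brown sugar, so not no-added-sugar; has sesame seed, so not sesame-free — no
G: has oats, so not kosher-for-Passover — reject
H: has white sugar, so not no-added-sugar — out
I: has spelt, so not kosher-for-Passover; has sesame seed, so not sesame-free — no
J: has spelt, so not kosher-for-Passover — reject
K: has brown sugar, so not no-added-sugar; has sesame seed, so not sesame-free — out
L: has rolled oats, so not kosher-for-Passover; has tahini, so not sesame-free — out

0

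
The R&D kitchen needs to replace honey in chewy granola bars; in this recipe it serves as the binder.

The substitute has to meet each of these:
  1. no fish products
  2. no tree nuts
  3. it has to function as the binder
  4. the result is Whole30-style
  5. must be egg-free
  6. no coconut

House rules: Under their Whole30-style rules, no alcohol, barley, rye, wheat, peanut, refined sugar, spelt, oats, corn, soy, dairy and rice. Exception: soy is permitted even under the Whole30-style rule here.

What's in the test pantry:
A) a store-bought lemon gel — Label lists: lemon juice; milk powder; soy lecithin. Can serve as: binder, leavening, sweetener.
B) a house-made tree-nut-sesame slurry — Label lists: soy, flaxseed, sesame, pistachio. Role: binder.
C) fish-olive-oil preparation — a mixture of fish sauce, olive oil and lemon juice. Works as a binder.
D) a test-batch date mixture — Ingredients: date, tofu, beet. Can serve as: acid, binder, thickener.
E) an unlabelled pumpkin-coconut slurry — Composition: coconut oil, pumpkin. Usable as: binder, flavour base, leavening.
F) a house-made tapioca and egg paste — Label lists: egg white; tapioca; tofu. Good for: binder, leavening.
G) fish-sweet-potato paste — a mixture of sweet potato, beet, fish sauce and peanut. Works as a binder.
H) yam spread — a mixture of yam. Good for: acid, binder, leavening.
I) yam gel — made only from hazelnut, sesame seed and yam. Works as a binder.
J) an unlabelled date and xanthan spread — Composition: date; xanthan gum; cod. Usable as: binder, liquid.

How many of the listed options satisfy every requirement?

2

A: has milk powder, so not Whole30-style — out
B: has pistachio, so not tree-nut-free — out
C: has fish sauce, so not fish-free — reject
D: soy is permitted under the Whole30-style carve-out; nothing else excluded — keep
E: has coconut oil, so not coconut-free — no
F: has egg white, so not egg-free — out
G: has peanut, so not Whole30-style; has fish sauce, so not fish-free — reject
H: works as a binder, Whole30-style, no coconut — OK
I: has hazelnut, so not tree-nut-free — reject
J: has cod, so not fish-free — no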